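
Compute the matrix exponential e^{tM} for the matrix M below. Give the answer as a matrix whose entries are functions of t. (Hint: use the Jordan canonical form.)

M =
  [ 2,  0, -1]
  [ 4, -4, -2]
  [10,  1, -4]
e^{tM} =
  [3*t^2*exp(-2*t) + 4*t*exp(-2*t) + exp(-2*t), -t^2*exp(-2*t)/2, -t^2*exp(-2*t) - t*exp(-2*t)]
  [-6*t^2*exp(-2*t) + 4*t*exp(-2*t), t^2*exp(-2*t) - 2*t*exp(-2*t) + exp(-2*t), 2*t^2*exp(-2*t) - 2*t*exp(-2*t)]
  [12*t^2*exp(-2*t) + 10*t*exp(-2*t), -2*t^2*exp(-2*t) + t*exp(-2*t), -4*t^2*exp(-2*t) - 2*t*exp(-2*t) + exp(-2*t)]

Strategy: write M = P · J · P⁻¹ where J is a Jordan canonical form, so e^{tM} = P · e^{tJ} · P⁻¹, and e^{tJ} can be computed block-by-block.

M has Jordan form
J =
  [-2,  1,  0]
  [ 0, -2,  1]
  [ 0,  0, -2]
(up to reordering of blocks).

Per-block formulas:
  For a 3×3 Jordan block J_3(-2): exp(t · J_3(-2)) = e^(-2t)·(I + t·N + (t^2/2)·N^2), where N is the 3×3 nilpotent shift.

After assembling e^{tJ} and conjugating by P, we get:

e^{tM} =
  [3*t^2*exp(-2*t) + 4*t*exp(-2*t) + exp(-2*t), -t^2*exp(-2*t)/2, -t^2*exp(-2*t) - t*exp(-2*t)]
  [-6*t^2*exp(-2*t) + 4*t*exp(-2*t), t^2*exp(-2*t) - 2*t*exp(-2*t) + exp(-2*t), 2*t^2*exp(-2*t) - 2*t*exp(-2*t)]
  [12*t^2*exp(-2*t) + 10*t*exp(-2*t), -2*t^2*exp(-2*t) + t*exp(-2*t), -4*t^2*exp(-2*t) - 2*t*exp(-2*t) + exp(-2*t)]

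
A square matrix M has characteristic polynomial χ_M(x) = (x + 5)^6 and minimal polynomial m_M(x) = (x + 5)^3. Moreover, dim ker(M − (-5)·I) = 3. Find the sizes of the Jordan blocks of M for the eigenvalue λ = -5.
Block sizes for λ = -5: [3, 2, 1]

Step 1 — from the characteristic polynomial, algebraic multiplicity of λ = -5 is 6. From dim ker(M − (-5)·I) = 3, there are exactly 3 Jordan blocks for λ = -5.
Step 2 — from the minimal polynomial, the factor (x + 5)^3 tells us the largest block for λ = -5 has size 3.
Step 3 — with total size 6, 3 blocks, and largest block 3, the block sizes (in nonincreasing order) are [3, 2, 1].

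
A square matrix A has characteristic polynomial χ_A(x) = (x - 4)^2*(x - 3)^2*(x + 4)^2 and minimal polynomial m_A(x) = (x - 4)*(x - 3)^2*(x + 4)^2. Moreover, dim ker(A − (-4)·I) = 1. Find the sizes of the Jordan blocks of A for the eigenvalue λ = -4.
Block sizes for λ = -4: [2]

Step 1 — from the characteristic polynomial, algebraic multiplicity of λ = -4 is 2. From dim ker(A − (-4)·I) = 1, there are exactly 1 Jordan blocks for λ = -4.
Step 2 — from the minimal polynomial, the factor (x + 4)^2 tells us the largest block for λ = -4 has size 2.
Step 3 — with total size 2, 1 blocks, and largest block 2, the block sizes (in nonincreasing order) are [2].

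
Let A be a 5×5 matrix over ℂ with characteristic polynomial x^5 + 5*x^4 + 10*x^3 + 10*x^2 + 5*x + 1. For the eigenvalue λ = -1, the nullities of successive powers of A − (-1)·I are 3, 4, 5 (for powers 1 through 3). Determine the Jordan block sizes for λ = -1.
Block sizes for λ = -1: [3, 1, 1]

From the dimensions of kernels of powers, the number of Jordan blocks of size at least j is d_j − d_{j−1} where d_j = dim ker(N^j) (with d_0 = 0). Computing the differences gives [3, 1, 1].
The number of blocks of size exactly k is (#blocks of size ≥ k) − (#blocks of size ≥ k + 1), so the partition is: 2 block(s) of size 1, 1 block(s) of size 3.
In nonincreasing order the block sizes are [3, 1, 1].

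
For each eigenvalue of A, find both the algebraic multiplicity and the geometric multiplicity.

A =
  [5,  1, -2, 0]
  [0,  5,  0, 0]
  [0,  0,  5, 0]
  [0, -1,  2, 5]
λ = 5: alg = 4, geom = 3

Step 1 — factor the characteristic polynomial to read off the algebraic multiplicities:
  χ_A(x) = (x - 5)^4

Step 2 — compute geometric multiplicities via the rank-nullity identity g(λ) = n − rank(A − λI):
  rank(A − (5)·I) = 1, so dim ker(A − (5)·I) = n − 1 = 3

Summary:
  λ = 5: algebraic multiplicity = 4, geometric multiplicity = 3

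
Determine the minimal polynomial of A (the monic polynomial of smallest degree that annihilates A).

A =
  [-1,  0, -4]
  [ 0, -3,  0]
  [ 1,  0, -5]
x^2 + 6*x + 9

The characteristic polynomial is χ_A(x) = (x + 3)^3, so the eigenvalues are known. The minimal polynomial is
  m_A(x) = Π_λ (x − λ)^{k_λ}
where k_λ is the size of the *largest* Jordan block for λ (equivalently, the smallest k with (A − λI)^k v = 0 for every generalised eigenvector v of λ).

  λ = -3: largest Jordan block has size 2, contributing (x + 3)^2

So m_A(x) = (x + 3)^2 = x^2 + 6*x + 9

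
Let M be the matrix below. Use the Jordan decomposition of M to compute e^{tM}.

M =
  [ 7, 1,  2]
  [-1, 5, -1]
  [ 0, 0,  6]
e^{tM} =
  [t*exp(6*t) + exp(6*t), t*exp(6*t), t^2*exp(6*t)/2 + 2*t*exp(6*t)]
  [-t*exp(6*t), -t*exp(6*t) + exp(6*t), -t^2*exp(6*t)/2 - t*exp(6*t)]
  [0, 0, exp(6*t)]

Strategy: write M = P · J · P⁻¹ where J is a Jordan canonical form, so e^{tM} = P · e^{tJ} · P⁻¹, and e^{tJ} can be computed block-by-block.

M has Jordan form
J =
  [6, 1, 0]
  [0, 6, 1]
  [0, 0, 6]
(up to reordering of blocks).

Per-block formulas:
  For a 3×3 Jordan block J_3(6): exp(t · J_3(6)) = e^(6t)·(I + t·N + (t^2/2)·N^2), where N is the 3×3 nilpotent shift.

After assembling e^{tJ} and conjugating by P, we get:

e^{tM} =
  [t*exp(6*t) + exp(6*t), t*exp(6*t), t^2*exp(6*t)/2 + 2*t*exp(6*t)]
  [-t*exp(6*t), -t*exp(6*t) + exp(6*t), -t^2*exp(6*t)/2 - t*exp(6*t)]
  [0, 0, exp(6*t)]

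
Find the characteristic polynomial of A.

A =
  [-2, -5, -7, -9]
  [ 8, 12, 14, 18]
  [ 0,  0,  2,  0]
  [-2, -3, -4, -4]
x^4 - 8*x^3 + 24*x^2 - 32*x + 16

Expanding det(x·I − A) (e.g. by cofactor expansion or by noting that A is similar to its Jordan form J, which has the same characteristic polynomial as A) gives
  χ_A(x) = x^4 - 8*x^3 + 24*x^2 - 32*x + 16
which factors as (x - 2)^4. The eigenvalues (with algebraic multiplicities) are λ = 2 with multiplicity 4.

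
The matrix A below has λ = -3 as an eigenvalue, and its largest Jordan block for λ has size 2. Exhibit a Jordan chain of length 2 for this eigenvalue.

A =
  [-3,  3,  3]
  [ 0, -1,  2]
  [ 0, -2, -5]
A Jordan chain for λ = -3 of length 2:
v_1 = (3, 2, -2)ᵀ
v_2 = (0, 1, 0)ᵀ

Let N = A − (-3)·I. We want v_2 with N^2 v_2 = 0 but N^1 v_2 ≠ 0; then v_{j-1} := N · v_j for j = 2, …, 2.

Pick v_2 = (0, 1, 0)ᵀ.
Then v_1 = N · v_2 = (3, 2, -2)ᵀ.

Sanity check: (A − (-3)·I) v_1 = (0, 0, 0)ᵀ = 0. ✓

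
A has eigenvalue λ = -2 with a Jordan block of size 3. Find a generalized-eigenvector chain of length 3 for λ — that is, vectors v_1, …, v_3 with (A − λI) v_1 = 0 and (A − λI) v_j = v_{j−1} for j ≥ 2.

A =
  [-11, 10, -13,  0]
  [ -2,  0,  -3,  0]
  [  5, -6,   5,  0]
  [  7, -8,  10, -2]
A Jordan chain for λ = -2 of length 3:
v_1 = (-4, -1, 2, 3)ᵀ
v_2 = (-9, -2, 5, 7)ᵀ
v_3 = (1, 0, 0, 0)ᵀ

Let N = A − (-2)·I. We want v_3 with N^3 v_3 = 0 but N^2 v_3 ≠ 0; then v_{j-1} := N · v_j for j = 3, …, 2.

Pick v_3 = (1, 0, 0, 0)ᵀ.
Then v_2 = N · v_3 = (-9, -2, 5, 7)ᵀ.
Then v_1 = N · v_2 = (-4, -1, 2, 3)ᵀ.

Sanity check: (A − (-2)·I) v_1 = (0, 0, 0, 0)ᵀ = 0. ✓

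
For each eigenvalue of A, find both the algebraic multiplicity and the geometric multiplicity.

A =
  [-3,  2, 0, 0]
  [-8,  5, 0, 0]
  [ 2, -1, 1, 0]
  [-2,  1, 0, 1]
λ = 1: alg = 4, geom = 3

Step 1 — factor the characteristic polynomial to read off the algebraic multiplicities:
  χ_A(x) = (x - 1)^4

Step 2 — compute geometric multiplicities via the rank-nullity identity g(λ) = n − rank(A − λI):
  rank(A − (1)·I) = 1, so dim ker(A − (1)·I) = n − 1 = 3

Summary:
  λ = 1: algebraic multiplicity = 4, geometric multiplicity = 3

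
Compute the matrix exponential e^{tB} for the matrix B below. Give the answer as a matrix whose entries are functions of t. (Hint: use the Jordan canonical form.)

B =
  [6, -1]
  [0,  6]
e^{tB} =
  [exp(6*t), -t*exp(6*t)]
  [0, exp(6*t)]

Strategy: write B = P · J · P⁻¹ where J is a Jordan canonical form, so e^{tB} = P · e^{tJ} · P⁻¹, and e^{tJ} can be computed block-by-block.

B has Jordan form
J =
  [6, 1]
  [0, 6]
(up to reordering of blocks).

Per-block formulas:
  For a 2×2 Jordan block J_2(6): exp(t · J_2(6)) = e^(6t)·(I + t·N), where N is the 2×2 nilpotent shift.

After assembling e^{tJ} and conjugating by P, we get:

e^{tB} =
  [exp(6*t), -t*exp(6*t)]
  [0, exp(6*t)]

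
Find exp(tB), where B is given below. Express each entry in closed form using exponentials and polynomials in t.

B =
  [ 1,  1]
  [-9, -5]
e^{tB} =
  [3*t*exp(-2*t) + exp(-2*t), t*exp(-2*t)]
  [-9*t*exp(-2*t), -3*t*exp(-2*t) + exp(-2*t)]

Strategy: write B = P · J · P⁻¹ where J is a Jordan canonical form, so e^{tB} = P · e^{tJ} · P⁻¹, and e^{tJ} can be computed block-by-block.

B has Jordan form
J =
  [-2,  1]
  [ 0, -2]
(up to reordering of blocks).

Per-block formulas:
  For a 2×2 Jordan block J_2(-2): exp(t · J_2(-2)) = e^(-2t)·(I + t·N), where N is the 2×2 nilpotent shift.

After assembling e^{tJ} and conjugating by P, we get:

e^{tB} =
  [3*t*exp(-2*t) + exp(-2*t), t*exp(-2*t)]
  [-9*t*exp(-2*t), -3*t*exp(-2*t) + exp(-2*t)]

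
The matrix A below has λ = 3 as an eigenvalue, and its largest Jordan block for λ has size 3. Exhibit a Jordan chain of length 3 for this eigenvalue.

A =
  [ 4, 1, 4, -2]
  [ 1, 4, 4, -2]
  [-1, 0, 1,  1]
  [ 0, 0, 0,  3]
A Jordan chain for λ = 3 of length 3:
v_1 = (-2, -2, 1, 0)ᵀ
v_2 = (1, 1, -1, 0)ᵀ
v_3 = (1, 0, 0, 0)ᵀ

Let N = A − (3)·I. We want v_3 with N^3 v_3 = 0 but N^2 v_3 ≠ 0; then v_{j-1} := N · v_j for j = 3, …, 2.

Pick v_3 = (1, 0, 0, 0)ᵀ.
Then v_2 = N · v_3 = (1, 1, -1, 0)ᵀ.
Then v_1 = N · v_2 = (-2, -2, 1, 0)ᵀ.

Sanity check: (A − (3)·I) v_1 = (0, 0, 0, 0)ᵀ = 0. ✓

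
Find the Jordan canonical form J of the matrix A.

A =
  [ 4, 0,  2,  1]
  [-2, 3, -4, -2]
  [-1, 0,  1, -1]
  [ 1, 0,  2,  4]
J_2(3) ⊕ J_1(3) ⊕ J_1(3)

The characteristic polynomial is
  det(x·I − A) = x^4 - 12*x^3 + 54*x^2 - 108*x + 81 = (x - 3)^4

Eigenvalues and multiplicities (the geometric multiplicity of λ is n − rank(A − λI), which equals the number of Jordan blocks for λ):
  λ = 3: algebraic multiplicity = 4, geometric multiplicity = 3

Determining the block sizes for each eigenvalue:
  λ = 3: 3 blocks summing to 4 forces exactly one block of size 2 and the rest size 1 → block sizes [2, 1, 1]

Assembling the blocks gives a Jordan form
J =
  [3, 1, 0, 0]
  [0, 3, 0, 0]
  [0, 0, 3, 0]
  [0, 0, 0, 3]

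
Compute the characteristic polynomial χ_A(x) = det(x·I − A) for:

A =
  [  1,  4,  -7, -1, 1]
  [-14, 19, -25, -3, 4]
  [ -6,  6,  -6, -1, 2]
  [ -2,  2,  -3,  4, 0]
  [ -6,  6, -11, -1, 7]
x^5 - 25*x^4 + 250*x^3 - 1250*x^2 + 3125*x - 3125

Expanding det(x·I − A) (e.g. by cofactor expansion or by noting that A is similar to its Jordan form J, which has the same characteristic polynomial as A) gives
  χ_A(x) = x^5 - 25*x^4 + 250*x^3 - 1250*x^2 + 3125*x - 3125
which factors as (x - 5)^5. The eigenvalues (with algebraic multiplicities) are λ = 5 with multiplicity 5.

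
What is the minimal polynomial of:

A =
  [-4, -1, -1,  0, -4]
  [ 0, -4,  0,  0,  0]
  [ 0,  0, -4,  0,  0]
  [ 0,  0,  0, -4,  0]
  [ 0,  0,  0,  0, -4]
x^2 + 8*x + 16

The characteristic polynomial is χ_A(x) = (x + 4)^5, so the eigenvalues are known. The minimal polynomial is
  m_A(x) = Π_λ (x − λ)^{k_λ}
where k_λ is the size of the *largest* Jordan block for λ (equivalently, the smallest k with (A − λI)^k v = 0 for every generalised eigenvector v of λ).

  λ = -4: largest Jordan block has size 2, contributing (x + 4)^2

So m_A(x) = (x + 4)^2 = x^2 + 8*x + 16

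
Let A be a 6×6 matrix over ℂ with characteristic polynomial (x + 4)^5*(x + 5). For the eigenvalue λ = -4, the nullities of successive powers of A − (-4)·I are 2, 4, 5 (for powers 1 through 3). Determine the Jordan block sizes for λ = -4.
Block sizes for λ = -4: [3, 2]

From the dimensions of kernels of powers, the number of Jordan blocks of size at least j is d_j − d_{j−1} where d_j = dim ker(N^j) (with d_0 = 0). Computing the differences gives [2, 2, 1].
The number of blocks of size exactly k is (#blocks of size ≥ k) − (#blocks of size ≥ k + 1), so the partition is: 1 block(s) of size 2, 1 block(s) of size 3.
In nonincreasing order the block sizes are [3, 2].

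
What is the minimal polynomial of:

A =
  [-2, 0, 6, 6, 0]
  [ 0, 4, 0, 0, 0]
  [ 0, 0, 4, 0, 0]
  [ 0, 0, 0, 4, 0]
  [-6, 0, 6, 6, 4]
x^2 - 2*x - 8

The characteristic polynomial is χ_A(x) = (x - 4)^4*(x + 2), so the eigenvalues are known. The minimal polynomial is
  m_A(x) = Π_λ (x − λ)^{k_λ}
where k_λ is the size of the *largest* Jordan block for λ (equivalently, the smallest k with (A − λI)^k v = 0 for every generalised eigenvector v of λ).

  λ = -2: largest Jordan block has size 1, contributing (x + 2)
  λ = 4: largest Jordan block has size 1, contributing (x − 4)

So m_A(x) = (x - 4)*(x + 2) = x^2 - 2*x - 8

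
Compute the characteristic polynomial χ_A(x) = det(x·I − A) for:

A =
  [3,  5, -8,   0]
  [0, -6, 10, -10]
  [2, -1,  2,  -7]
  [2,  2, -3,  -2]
x^4 + 3*x^3 + 3*x^2 + x

Expanding det(x·I − A) (e.g. by cofactor expansion or by noting that A is similar to its Jordan form J, which has the same characteristic polynomial as A) gives
  χ_A(x) = x^4 + 3*x^3 + 3*x^2 + x
which factors as x*(x + 1)^3. The eigenvalues (with algebraic multiplicities) are λ = -1 with multiplicity 3, λ = 0 with multiplicity 1.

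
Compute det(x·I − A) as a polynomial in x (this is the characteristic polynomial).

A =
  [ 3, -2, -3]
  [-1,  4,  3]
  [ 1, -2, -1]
x^3 - 6*x^2 + 12*x - 8

Expanding det(x·I − A) (e.g. by cofactor expansion or by noting that A is similar to its Jordan form J, which has the same characteristic polynomial as A) gives
  χ_A(x) = x^3 - 6*x^2 + 12*x - 8
which factors as (x - 2)^3. The eigenvalues (with algebraic multiplicities) are λ = 2 with multiplicity 3.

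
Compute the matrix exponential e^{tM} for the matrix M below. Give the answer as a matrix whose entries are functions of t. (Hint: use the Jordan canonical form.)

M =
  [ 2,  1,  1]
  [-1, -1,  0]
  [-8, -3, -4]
e^{tM} =
  [3*t*exp(-t) + exp(-t), t*exp(-t), t*exp(-t)]
  [-3*t^2*exp(-t)/2 - t*exp(-t), -t^2*exp(-t)/2 + exp(-t), -t^2*exp(-t)/2]
  [3*t^2*exp(-t)/2 - 8*t*exp(-t), t^2*exp(-t)/2 - 3*t*exp(-t), t^2*exp(-t)/2 - 3*t*exp(-t) + exp(-t)]

Strategy: write M = P · J · P⁻¹ where J is a Jordan canonical form, so e^{tM} = P · e^{tJ} · P⁻¹, and e^{tJ} can be computed block-by-block.

M has Jordan form
J =
  [-1,  1,  0]
  [ 0, -1,  1]
  [ 0,  0, -1]
(up to reordering of blocks).

Per-block formulas:
  For a 3×3 Jordan block J_3(-1): exp(t · J_3(-1)) = e^(-1t)·(I + t·N + (t^2/2)·N^2), where N is the 3×3 nilpotent shift.

After assembling e^{tJ} and conjugating by P, we get:

e^{tM} =
  [3*t*exp(-t) + exp(-t), t*exp(-t), t*exp(-t)]
  [-3*t^2*exp(-t)/2 - t*exp(-t), -t^2*exp(-t)/2 + exp(-t), -t^2*exp(-t)/2]
  [3*t^2*exp(-t)/2 - 8*t*exp(-t), t^2*exp(-t)/2 - 3*t*exp(-t), t^2*exp(-t)/2 - 3*t*exp(-t) + exp(-t)]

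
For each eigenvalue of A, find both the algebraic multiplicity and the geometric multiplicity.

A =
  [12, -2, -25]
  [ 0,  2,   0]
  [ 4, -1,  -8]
λ = 2: alg = 3, geom = 1

Step 1 — factor the characteristic polynomial to read off the algebraic multiplicities:
  χ_A(x) = (x - 2)^3

Step 2 — compute geometric multiplicities via the rank-nullity identity g(λ) = n − rank(A − λI):
  rank(A − (2)·I) = 2, so dim ker(A − (2)·I) = n − 2 = 1

Summary:
  λ = 2: algebraic multiplicity = 3, geometric multiplicity = 1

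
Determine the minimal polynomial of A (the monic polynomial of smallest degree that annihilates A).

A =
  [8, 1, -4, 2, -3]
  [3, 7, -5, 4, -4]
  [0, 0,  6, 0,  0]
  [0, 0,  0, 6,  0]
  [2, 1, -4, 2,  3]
x^3 - 18*x^2 + 108*x - 216

The characteristic polynomial is χ_A(x) = (x - 6)^5, so the eigenvalues are known. The minimal polynomial is
  m_A(x) = Π_λ (x − λ)^{k_λ}
where k_λ is the size of the *largest* Jordan block for λ (equivalently, the smallest k with (A − λI)^k v = 0 for every generalised eigenvector v of λ).

  λ = 6: largest Jordan block has size 3, contributing (x − 6)^3

So m_A(x) = (x - 6)^3 = x^3 - 18*x^2 + 108*x - 216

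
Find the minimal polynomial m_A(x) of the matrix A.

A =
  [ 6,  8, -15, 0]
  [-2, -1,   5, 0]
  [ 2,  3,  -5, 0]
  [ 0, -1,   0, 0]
x^3

The characteristic polynomial is χ_A(x) = x^4, so the eigenvalues are known. The minimal polynomial is
  m_A(x) = Π_λ (x − λ)^{k_λ}
where k_λ is the size of the *largest* Jordan block for λ (equivalently, the smallest k with (A − λI)^k v = 0 for every generalised eigenvector v of λ).

  λ = 0: largest Jordan block has size 3, contributing (x − 0)^3

So m_A(x) = x^3 = x^3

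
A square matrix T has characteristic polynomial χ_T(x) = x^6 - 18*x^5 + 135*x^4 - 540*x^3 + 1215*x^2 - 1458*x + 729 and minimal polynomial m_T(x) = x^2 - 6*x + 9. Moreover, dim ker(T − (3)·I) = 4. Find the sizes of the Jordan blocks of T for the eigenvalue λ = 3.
Block sizes for λ = 3: [2, 2, 1, 1]

Step 1 — from the characteristic polynomial, algebraic multiplicity of λ = 3 is 6. From dim ker(T − (3)·I) = 4, there are exactly 4 Jordan blocks for λ = 3.
Step 2 — from the minimal polynomial, the factor (x − 3)^2 tells us the largest block for λ = 3 has size 2.
Step 3 — with total size 6, 4 blocks, and largest block 2, the block sizes (in nonincreasing order) are [2, 2, 1, 1].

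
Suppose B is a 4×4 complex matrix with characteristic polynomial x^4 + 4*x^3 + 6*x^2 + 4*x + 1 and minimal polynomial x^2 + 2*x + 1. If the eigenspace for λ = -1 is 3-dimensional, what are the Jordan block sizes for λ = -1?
Block sizes for λ = -1: [2, 1, 1]

Step 1 — from the characteristic polynomial, algebraic multiplicity of λ = -1 is 4. From dim ker(B − (-1)·I) = 3, there are exactly 3 Jordan blocks for λ = -1.
Step 2 — from the minimal polynomial, the factor (x + 1)^2 tells us the largest block for λ = -1 has size 2.
Step 3 — with total size 4, 3 blocks, and largest block 2, the block sizes (in nonincreasing order) are [2, 1, 1].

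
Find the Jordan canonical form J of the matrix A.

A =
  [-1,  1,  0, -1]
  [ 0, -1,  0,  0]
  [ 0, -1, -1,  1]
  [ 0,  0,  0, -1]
J_2(-1) ⊕ J_1(-1) ⊕ J_1(-1)

The characteristic polynomial is
  det(x·I − A) = x^4 + 4*x^3 + 6*x^2 + 4*x + 1 = (x + 1)^4

Eigenvalues and multiplicities (the geometric multiplicity of λ is n − rank(A − λI), which equals the number of Jordan blocks for λ):
  λ = -1: algebraic multiplicity = 4, geometric multiplicity = 3

Determining the block sizes for each eigenvalue:
  λ = -1: 3 blocks summing to 4 forces exactly one block of size 2 and the rest size 1 → block sizes [2, 1, 1]

Assembling the blocks gives a Jordan form
J =
  [-1,  1,  0,  0]
  [ 0, -1,  0,  0]
  [ 0,  0, -1,  0]
  [ 0,  0,  0, -1]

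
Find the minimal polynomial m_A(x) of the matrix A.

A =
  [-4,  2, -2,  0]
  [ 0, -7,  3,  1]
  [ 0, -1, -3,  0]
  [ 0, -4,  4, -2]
x^3 + 12*x^2 + 48*x + 64

The characteristic polynomial is χ_A(x) = (x + 4)^4, so the eigenvalues are known. The minimal polynomial is
  m_A(x) = Π_λ (x − λ)^{k_λ}
where k_λ is the size of the *largest* Jordan block for λ (equivalently, the smallest k with (A − λI)^k v = 0 for every generalised eigenvector v of λ).

  λ = -4: largest Jordan block has size 3, contributing (x + 4)^3

So m_A(x) = (x + 4)^3 = x^3 + 12*x^2 + 48*x + 64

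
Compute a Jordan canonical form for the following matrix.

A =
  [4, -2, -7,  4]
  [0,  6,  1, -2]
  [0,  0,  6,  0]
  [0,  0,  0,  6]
J_1(4) ⊕ J_2(6) ⊕ J_1(6)

The characteristic polynomial is
  det(x·I − A) = x^4 - 22*x^3 + 180*x^2 - 648*x + 864 = (x - 6)^3*(x - 4)

Eigenvalues and multiplicities (the geometric multiplicity of λ is n − rank(A − λI), which equals the number of Jordan blocks for λ):
  λ = 4: algebraic multiplicity = 1, geometric multiplicity = 1
  λ = 6: algebraic multiplicity = 3, geometric multiplicity = 2

Determining the block sizes for each eigenvalue:
  λ = 4: one block (gm = 1), so the single block has size am = 1 → block sizes [1]
  λ = 6: 2 blocks summing to 3 forces exactly one block of size 2 and the rest size 1 → block sizes [2, 1]

Assembling the blocks gives a Jordan form
J =
  [4, 0, 0, 0]
  [0, 6, 1, 0]
  [0, 0, 6, 0]
  [0, 0, 0, 6]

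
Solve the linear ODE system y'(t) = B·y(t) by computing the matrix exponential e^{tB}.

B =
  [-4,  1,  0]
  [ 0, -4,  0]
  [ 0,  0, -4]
e^{tB} =
  [exp(-4*t), t*exp(-4*t), 0]
  [0, exp(-4*t), 0]
  [0, 0, exp(-4*t)]

Strategy: write B = P · J · P⁻¹ where J is a Jordan canonical form, so e^{tB} = P · e^{tJ} · P⁻¹, and e^{tJ} can be computed block-by-block.

B has Jordan form
J =
  [-4,  1,  0]
  [ 0, -4,  0]
  [ 0,  0, -4]
(up to reordering of blocks).

Per-block formulas:
  For a 1×1 block at λ = -4: exp(t · [-4]) = [e^(-4t)].
  For a 2×2 Jordan block J_2(-4): exp(t · J_2(-4)) = e^(-4t)·(I + t·N), where N is the 2×2 nilpotent shift.

After assembling e^{tJ} and conjugating by P, we get:

e^{tB} =
  [exp(-4*t), t*exp(-4*t), 0]
  [0, exp(-4*t), 0]
  [0, 0, exp(-4*t)]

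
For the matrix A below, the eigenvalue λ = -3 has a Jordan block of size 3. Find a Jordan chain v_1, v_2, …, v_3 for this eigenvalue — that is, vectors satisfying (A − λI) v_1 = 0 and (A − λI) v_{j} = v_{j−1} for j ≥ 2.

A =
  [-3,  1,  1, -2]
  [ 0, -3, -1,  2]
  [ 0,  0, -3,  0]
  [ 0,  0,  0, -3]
A Jordan chain for λ = -3 of length 3:
v_1 = (-1, 0, 0, 0)ᵀ
v_2 = (1, -1, 0, 0)ᵀ
v_3 = (0, 0, 1, 0)ᵀ

Let N = A − (-3)·I. We want v_3 with N^3 v_3 = 0 but N^2 v_3 ≠ 0; then v_{j-1} := N · v_j for j = 3, …, 2.

Pick v_3 = (0, 0, 1, 0)ᵀ.
Then v_2 = N · v_3 = (1, -1, 0, 0)ᵀ.
Then v_1 = N · v_2 = (-1, 0, 0, 0)ᵀ.

Sanity check: (A − (-3)·I) v_1 = (0, 0, 0, 0)ᵀ = 0. ✓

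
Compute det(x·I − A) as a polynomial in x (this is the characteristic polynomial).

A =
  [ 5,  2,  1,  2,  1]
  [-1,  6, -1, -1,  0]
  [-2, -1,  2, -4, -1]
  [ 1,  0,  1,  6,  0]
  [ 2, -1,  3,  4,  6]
x^5 - 25*x^4 + 250*x^3 - 1250*x^2 + 3125*x - 3125

Expanding det(x·I − A) (e.g. by cofactor expansion or by noting that A is similar to its Jordan form J, which has the same characteristic polynomial as A) gives
  χ_A(x) = x^5 - 25*x^4 + 250*x^3 - 1250*x^2 + 3125*x - 3125
which factors as (x - 5)^5. The eigenvalues (with algebraic multiplicities) are λ = 5 with multiplicity 5.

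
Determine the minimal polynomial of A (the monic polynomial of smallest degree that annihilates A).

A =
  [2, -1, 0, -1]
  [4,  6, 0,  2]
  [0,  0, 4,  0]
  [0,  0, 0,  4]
x^2 - 8*x + 16

The characteristic polynomial is χ_A(x) = (x - 4)^4, so the eigenvalues are known. The minimal polynomial is
  m_A(x) = Π_λ (x − λ)^{k_λ}
where k_λ is the size of the *largest* Jordan block for λ (equivalently, the smallest k with (A − λI)^k v = 0 for every generalised eigenvector v of λ).

  λ = 4: largest Jordan block has size 2, contributing (x − 4)^2

So m_A(x) = (x - 4)^2 = x^2 - 8*x + 16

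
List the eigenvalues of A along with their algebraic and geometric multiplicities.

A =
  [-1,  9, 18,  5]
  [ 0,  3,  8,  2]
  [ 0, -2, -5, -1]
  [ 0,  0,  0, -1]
λ = -1: alg = 4, geom = 2

Step 1 — factor the characteristic polynomial to read off the algebraic multiplicities:
  χ_A(x) = (x + 1)^4

Step 2 — compute geometric multiplicities via the rank-nullity identity g(λ) = n − rank(A − λI):
  rank(A − (-1)·I) = 2, so dim ker(A − (-1)·I) = n − 2 = 2

Summary:
  λ = -1: algebraic multiplicity = 4, geometric multiplicity = 2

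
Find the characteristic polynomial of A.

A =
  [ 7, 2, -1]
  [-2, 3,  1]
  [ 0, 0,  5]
x^3 - 15*x^2 + 75*x - 125

Expanding det(x·I − A) (e.g. by cofactor expansion or by noting that A is similar to its Jordan form J, which has the same characteristic polynomial as A) gives
  χ_A(x) = x^3 - 15*x^2 + 75*x - 125
which factors as (x - 5)^3. The eigenvalues (with algebraic multiplicities) are λ = 5 with multiplicity 3.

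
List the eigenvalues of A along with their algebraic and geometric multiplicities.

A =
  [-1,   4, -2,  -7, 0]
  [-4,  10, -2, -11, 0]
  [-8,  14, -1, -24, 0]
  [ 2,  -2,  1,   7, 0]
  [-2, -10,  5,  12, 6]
λ = 3: alg = 3, geom = 1; λ = 6: alg = 2, geom = 2

Step 1 — factor the characteristic polynomial to read off the algebraic multiplicities:
  χ_A(x) = (x - 6)^2*(x - 3)^3

Step 2 — compute geometric multiplicities via the rank-nullity identity g(λ) = n − rank(A − λI):
  rank(A − (3)·I) = 4, so dim ker(A − (3)·I) = n − 4 = 1
  rank(A − (6)·I) = 3, so dim ker(A − (6)·I) = n − 3 = 2

Summary:
  λ = 3: algebraic multiplicity = 3, geometric multiplicity = 1
  λ = 6: algebraic multiplicity = 2, geometric multiplicity = 2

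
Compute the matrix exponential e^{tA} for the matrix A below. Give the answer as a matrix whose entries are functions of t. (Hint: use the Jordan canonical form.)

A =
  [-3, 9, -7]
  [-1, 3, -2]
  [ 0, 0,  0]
e^{tA} =
  [1 - 3*t, 9*t, 3*t^2/2 - 7*t]
  [-t, 3*t + 1, t^2/2 - 2*t]
  [0, 0, 1]

Strategy: write A = P · J · P⁻¹ where J is a Jordan canonical form, so e^{tA} = P · e^{tJ} · P⁻¹, and e^{tJ} can be computed block-by-block.

A has Jordan form
J =
  [0, 1, 0]
  [0, 0, 1]
  [0, 0, 0]
(up to reordering of blocks).

Per-block formulas:
  For a 3×3 Jordan block J_3(0): exp(t · J_3(0)) = e^(0t)·(I + t·N + (t^2/2)·N^2), where N is the 3×3 nilpotent shift.

After assembling e^{tJ} and conjugating by P, we get:

e^{tA} =
  [1 - 3*t, 9*t, 3*t^2/2 - 7*t]
  [-t, 3*t + 1, t^2/2 - 2*t]
  [0, 0, 1]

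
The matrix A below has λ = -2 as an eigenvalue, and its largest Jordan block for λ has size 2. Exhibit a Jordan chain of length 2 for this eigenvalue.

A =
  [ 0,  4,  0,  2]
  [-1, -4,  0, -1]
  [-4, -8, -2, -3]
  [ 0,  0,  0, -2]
A Jordan chain for λ = -2 of length 2:
v_1 = (2, -1, -4, 0)ᵀ
v_2 = (1, 0, 0, 0)ᵀ

Let N = A − (-2)·I. We want v_2 with N^2 v_2 = 0 but N^1 v_2 ≠ 0; then v_{j-1} := N · v_j for j = 2, …, 2.

Pick v_2 = (1, 0, 0, 0)ᵀ.
Then v_1 = N · v_2 = (2, -1, -4, 0)ᵀ.

Sanity check: (A − (-2)·I) v_1 = (0, 0, 0, 0)ᵀ = 0. ✓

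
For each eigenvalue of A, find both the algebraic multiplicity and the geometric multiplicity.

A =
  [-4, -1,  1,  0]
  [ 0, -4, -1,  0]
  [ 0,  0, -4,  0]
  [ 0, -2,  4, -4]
λ = -4: alg = 4, geom = 2

Step 1 — factor the characteristic polynomial to read off the algebraic multiplicities:
  χ_A(x) = (x + 4)^4

Step 2 — compute geometric multiplicities via the rank-nullity identity g(λ) = n − rank(A − λI):
  rank(A − (-4)·I) = 2, so dim ker(A − (-4)·I) = n − 2 = 2

Summary:
  λ = -4: algebraic multiplicity = 4, geometric multiplicity = 2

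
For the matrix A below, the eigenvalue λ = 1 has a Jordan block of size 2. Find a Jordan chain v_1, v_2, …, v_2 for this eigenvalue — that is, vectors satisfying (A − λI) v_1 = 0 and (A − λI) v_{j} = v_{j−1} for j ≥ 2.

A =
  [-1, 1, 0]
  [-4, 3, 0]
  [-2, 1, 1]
A Jordan chain for λ = 1 of length 2:
v_1 = (-2, -4, -2)ᵀ
v_2 = (1, 0, 0)ᵀ

Let N = A − (1)·I. We want v_2 with N^2 v_2 = 0 but N^1 v_2 ≠ 0; then v_{j-1} := N · v_j for j = 2, …, 2.

Pick v_2 = (1, 0, 0)ᵀ.
Then v_1 = N · v_2 = (-2, -4, -2)ᵀ.

Sanity check: (A − (1)·I) v_1 = (0, 0, 0)ᵀ = 0. ✓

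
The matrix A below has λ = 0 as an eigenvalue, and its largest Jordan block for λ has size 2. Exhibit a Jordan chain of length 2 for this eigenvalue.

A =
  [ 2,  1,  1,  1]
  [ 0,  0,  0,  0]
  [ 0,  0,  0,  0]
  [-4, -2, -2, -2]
A Jordan chain for λ = 0 of length 2:
v_1 = (2, 0, 0, -4)ᵀ
v_2 = (1, 0, 0, 0)ᵀ

Let N = A − (0)·I. We want v_2 with N^2 v_2 = 0 but N^1 v_2 ≠ 0; then v_{j-1} := N · v_j for j = 2, …, 2.

Pick v_2 = (1, 0, 0, 0)ᵀ.
Then v_1 = N · v_2 = (2, 0, 0, -4)ᵀ.

Sanity check: (A − (0)·I) v_1 = (0, 0, 0, 0)ᵀ = 0. ✓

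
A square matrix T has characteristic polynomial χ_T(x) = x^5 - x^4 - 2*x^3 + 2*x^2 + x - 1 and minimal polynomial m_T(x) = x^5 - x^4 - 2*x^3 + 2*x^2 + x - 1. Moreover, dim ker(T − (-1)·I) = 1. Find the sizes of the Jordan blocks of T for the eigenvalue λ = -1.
Block sizes for λ = -1: [2]

Step 1 — from the characteristic polynomial, algebraic multiplicity of λ = -1 is 2. From dim ker(T − (-1)·I) = 1, there are exactly 1 Jordan blocks for λ = -1.
Step 2 — from the minimal polynomial, the factor (x + 1)^2 tells us the largest block for λ = -1 has size 2.
Step 3 — with total size 2, 1 blocks, and largest block 2, the block sizes (in nonincreasing order) are [2].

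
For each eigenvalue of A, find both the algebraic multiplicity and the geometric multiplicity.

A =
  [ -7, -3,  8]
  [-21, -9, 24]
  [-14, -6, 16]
λ = 0: alg = 3, geom = 2

Step 1 — factor the characteristic polynomial to read off the algebraic multiplicities:
  χ_A(x) = x^3

Step 2 — compute geometric multiplicities via the rank-nullity identity g(λ) = n − rank(A − λI):
  rank(A − (0)·I) = 1, so dim ker(A − (0)·I) = n − 1 = 2

Summary:
  λ = 0: algebraic multiplicity = 3, geometric multiplicity = 2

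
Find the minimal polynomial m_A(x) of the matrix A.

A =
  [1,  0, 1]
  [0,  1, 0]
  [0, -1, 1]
x^3 - 3*x^2 + 3*x - 1

The characteristic polynomial is χ_A(x) = (x - 1)^3, so the eigenvalues are known. The minimal polynomial is
  m_A(x) = Π_λ (x − λ)^{k_λ}
where k_λ is the size of the *largest* Jordan block for λ (equivalently, the smallest k with (A − λI)^k v = 0 for every generalised eigenvector v of λ).

  λ = 1: largest Jordan block has size 3, contributing (x − 1)^3

So m_A(x) = (x - 1)^3 = x^3 - 3*x^2 + 3*x - 1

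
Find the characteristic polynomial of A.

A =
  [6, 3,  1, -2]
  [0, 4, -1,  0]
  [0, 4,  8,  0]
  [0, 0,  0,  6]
x^4 - 24*x^3 + 216*x^2 - 864*x + 1296

Expanding det(x·I − A) (e.g. by cofactor expansion or by noting that A is similar to its Jordan form J, which has the same characteristic polynomial as A) gives
  χ_A(x) = x^4 - 24*x^3 + 216*x^2 - 864*x + 1296
which factors as (x - 6)^4. The eigenvalues (with algebraic multiplicities) are λ = 6 with multiplicity 4.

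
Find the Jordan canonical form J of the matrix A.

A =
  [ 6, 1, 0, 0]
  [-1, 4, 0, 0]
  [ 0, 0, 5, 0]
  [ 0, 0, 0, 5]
J_2(5) ⊕ J_1(5) ⊕ J_1(5)

The characteristic polynomial is
  det(x·I − A) = x^4 - 20*x^3 + 150*x^2 - 500*x + 625 = (x - 5)^4

Eigenvalues and multiplicities (the geometric multiplicity of λ is n − rank(A − λI), which equals the number of Jordan blocks for λ):
  λ = 5: algebraic multiplicity = 4, geometric multiplicity = 3

Determining the block sizes for each eigenvalue:
  λ = 5: 3 blocks summing to 4 forces exactly one block of size 2 and the rest size 1 → block sizes [2, 1, 1]

Assembling the blocks gives a Jordan form
J =
  [5, 1, 0, 0]
  [0, 5, 0, 0]
  [0, 0, 5, 0]
  [0, 0, 0, 5]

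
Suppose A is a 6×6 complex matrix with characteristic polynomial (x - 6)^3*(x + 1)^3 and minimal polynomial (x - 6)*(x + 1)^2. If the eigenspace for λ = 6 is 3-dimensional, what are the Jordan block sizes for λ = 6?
Block sizes for λ = 6: [1, 1, 1]

Step 1 — from the characteristic polynomial, algebraic multiplicity of λ = 6 is 3. From dim ker(A − (6)·I) = 3, there are exactly 3 Jordan blocks for λ = 6.
Step 2 — from the minimal polynomial, the factor (x − 6) tells us the largest block for λ = 6 has size 1.
Step 3 — with total size 3, 3 blocks, and largest block 1, the block sizes (in nonincreasing order) are [1, 1, 1].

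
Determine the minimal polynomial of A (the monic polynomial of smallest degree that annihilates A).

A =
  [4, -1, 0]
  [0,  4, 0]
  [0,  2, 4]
x^2 - 8*x + 16

The characteristic polynomial is χ_A(x) = (x - 4)^3, so the eigenvalues are known. The minimal polynomial is
  m_A(x) = Π_λ (x − λ)^{k_λ}
where k_λ is the size of the *largest* Jordan block for λ (equivalently, the smallest k with (A − λI)^k v = 0 for every generalised eigenvector v of λ).

  λ = 4: largest Jordan block has size 2, contributing (x − 4)^2

So m_A(x) = (x - 4)^2 = x^2 - 8*x + 16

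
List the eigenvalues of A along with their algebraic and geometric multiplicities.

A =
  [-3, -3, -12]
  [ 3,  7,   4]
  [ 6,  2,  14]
λ = 6: alg = 3, geom = 2

Step 1 — factor the characteristic polynomial to read off the algebraic multiplicities:
  χ_A(x) = (x - 6)^3

Step 2 — compute geometric multiplicities via the rank-nullity identity g(λ) = n − rank(A − λI):
  rank(A − (6)·I) = 1, so dim ker(A − (6)·I) = n − 1 = 2

Summary:
  λ = 6: algebraic multiplicity = 3, geometric multiplicity = 2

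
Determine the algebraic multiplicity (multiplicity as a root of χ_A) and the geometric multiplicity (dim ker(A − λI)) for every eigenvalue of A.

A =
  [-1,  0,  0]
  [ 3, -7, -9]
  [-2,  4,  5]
λ = -1: alg = 3, geom = 2

Step 1 — factor the characteristic polynomial to read off the algebraic multiplicities:
  χ_A(x) = (x + 1)^3

Step 2 — compute geometric multiplicities via the rank-nullity identity g(λ) = n − rank(A − λI):
  rank(A − (-1)·I) = 1, so dim ker(A − (-1)·I) = n − 1 = 2

Summary:
  λ = -1: algebraic multiplicity = 3, geometric multiplicity = 2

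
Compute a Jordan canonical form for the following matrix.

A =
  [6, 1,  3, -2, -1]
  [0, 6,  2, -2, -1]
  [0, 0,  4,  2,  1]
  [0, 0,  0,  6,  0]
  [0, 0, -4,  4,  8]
J_2(6) ⊕ J_2(6) ⊕ J_1(6)

The characteristic polynomial is
  det(x·I − A) = x^5 - 30*x^4 + 360*x^3 - 2160*x^2 + 6480*x - 7776 = (x - 6)^5

Eigenvalues and multiplicities (the geometric multiplicity of λ is n − rank(A − λI), which equals the number of Jordan blocks for λ):
  λ = 6: algebraic multiplicity = 5, geometric multiplicity = 3

Determining the block sizes for each eigenvalue:
  λ = 6: with am = 5 and gm = 3, the partition is not yet determined (e.g. several partitions of 5 into 3 parts exist). Let N = A − (6)·I. Computing rank(N^1) = 2, rank(N^2) = 0; the number of blocks of size ≥ j is rank(N^{j−1}) − rank(N^j), giving [3, 2]. So we have 2 block(s) of size 2, 1 block(s) of size 1 → block sizes [2, 2, 1]

Assembling the blocks gives a Jordan form
J =
  [6, 1, 0, 0, 0]
  [0, 6, 0, 0, 0]
  [0, 0, 6, 1, 0]
  [0, 0, 0, 6, 0]
  [0, 0, 0, 0, 6]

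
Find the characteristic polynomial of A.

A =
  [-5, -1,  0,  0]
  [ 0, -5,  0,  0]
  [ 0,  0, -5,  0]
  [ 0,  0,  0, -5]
x^4 + 20*x^3 + 150*x^2 + 500*x + 625

Expanding det(x·I − A) (e.g. by cofactor expansion or by noting that A is similar to its Jordan form J, which has the same characteristic polynomial as A) gives
  χ_A(x) = x^4 + 20*x^3 + 150*x^2 + 500*x + 625
which factors as (x + 5)^4. The eigenvalues (with algebraic multiplicities) are λ = -5 with multiplicity 4.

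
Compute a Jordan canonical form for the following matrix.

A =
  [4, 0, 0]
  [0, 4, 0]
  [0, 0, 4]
J_1(4) ⊕ J_1(4) ⊕ J_1(4)

The characteristic polynomial is
  det(x·I − A) = x^3 - 12*x^2 + 48*x - 64 = (x - 4)^3

Eigenvalues and multiplicities (the geometric multiplicity of λ is n − rank(A − λI), which equals the number of Jordan blocks for λ):
  λ = 4: algebraic multiplicity = 3, geometric multiplicity = 3

Determining the block sizes for each eigenvalue:
  λ = 4: gm = am = 3, so every block has size 1 → block sizes [1, 1, 1]

Assembling the blocks gives a Jordan form
J =
  [4, 0, 0]
  [0, 4, 0]
  [0, 0, 4]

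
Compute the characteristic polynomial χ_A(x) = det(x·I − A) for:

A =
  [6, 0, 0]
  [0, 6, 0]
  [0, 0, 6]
x^3 - 18*x^2 + 108*x - 216

Expanding det(x·I − A) (e.g. by cofactor expansion or by noting that A is similar to its Jordan form J, which has the same characteristic polynomial as A) gives
  χ_A(x) = x^3 - 18*x^2 + 108*x - 216
which factors as (x - 6)^3. The eigenvalues (with algebraic multiplicities) are λ = 6 with multiplicity 3.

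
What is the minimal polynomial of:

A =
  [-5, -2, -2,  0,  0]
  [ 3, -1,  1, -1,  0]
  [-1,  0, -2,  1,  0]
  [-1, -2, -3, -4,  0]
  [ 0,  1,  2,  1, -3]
x^2 + 6*x + 9

The characteristic polynomial is χ_A(x) = (x + 3)^5, so the eigenvalues are known. The minimal polynomial is
  m_A(x) = Π_λ (x − λ)^{k_λ}
where k_λ is the size of the *largest* Jordan block for λ (equivalently, the smallest k with (A − λI)^k v = 0 for every generalised eigenvector v of λ).

  λ = -3: largest Jordan block has size 2, contributing (x + 3)^2

So m_A(x) = (x + 3)^2 = x^2 + 6*x + 9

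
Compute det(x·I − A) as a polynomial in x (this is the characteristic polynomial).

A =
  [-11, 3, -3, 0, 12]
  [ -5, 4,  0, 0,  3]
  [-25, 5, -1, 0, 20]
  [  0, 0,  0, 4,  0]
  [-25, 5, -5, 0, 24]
x^5 - 20*x^4 + 160*x^3 - 640*x^2 + 1280*x - 1024

Expanding det(x·I − A) (e.g. by cofactor expansion or by noting that A is similar to its Jordan form J, which has the same characteristic polynomial as A) gives
  χ_A(x) = x^5 - 20*x^4 + 160*x^3 - 640*x^2 + 1280*x - 1024
which factors as (x - 4)^5. The eigenvalues (with algebraic multiplicities) are λ = 4 with multiplicity 5.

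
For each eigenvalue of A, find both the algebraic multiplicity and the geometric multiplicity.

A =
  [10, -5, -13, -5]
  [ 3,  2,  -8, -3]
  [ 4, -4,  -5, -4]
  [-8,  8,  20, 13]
λ = 5: alg = 4, geom = 2

Step 1 — factor the characteristic polynomial to read off the algebraic multiplicities:
  χ_A(x) = (x - 5)^4

Step 2 — compute geometric multiplicities via the rank-nullity identity g(λ) = n − rank(A − λI):
  rank(A − (5)·I) = 2, so dim ker(A − (5)·I) = n − 2 = 2

Summary:
  λ = 5: algebraic multiplicity = 4, geometric multiplicity = 2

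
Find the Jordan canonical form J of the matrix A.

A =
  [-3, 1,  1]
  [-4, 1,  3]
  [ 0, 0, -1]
J_3(-1)

The characteristic polynomial is
  det(x·I − A) = x^3 + 3*x^2 + 3*x + 1 = (x + 1)^3

Eigenvalues and multiplicities (the geometric multiplicity of λ is n − rank(A − λI), which equals the number of Jordan blocks for λ):
  λ = -1: algebraic multiplicity = 3, geometric multiplicity = 1

Determining the block sizes for each eigenvalue:
  λ = -1: one block (gm = 1), so the single block has size am = 3 → block sizes [3]

Assembling the blocks gives a Jordan form
J =
  [-1,  1,  0]
  [ 0, -1,  1]
  [ 0,  0, -1]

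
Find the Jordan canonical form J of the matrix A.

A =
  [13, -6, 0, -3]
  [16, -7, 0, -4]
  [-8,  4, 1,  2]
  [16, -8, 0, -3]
J_2(1) ⊕ J_1(1) ⊕ J_1(1)

The characteristic polynomial is
  det(x·I − A) = x^4 - 4*x^3 + 6*x^2 - 4*x + 1 = (x - 1)^4

Eigenvalues and multiplicities (the geometric multiplicity of λ is n − rank(A − λI), which equals the number of Jordan blocks for λ):
  λ = 1: algebraic multiplicity = 4, geometric multiplicity = 3

Determining the block sizes for each eigenvalue:
  λ = 1: 3 blocks summing to 4 forces exactly one block of size 2 and the rest size 1 → block sizes [2, 1, 1]

Assembling the blocks gives a Jordan form
J =
  [1, 1, 0, 0]
  [0, 1, 0, 0]
  [0, 0, 1, 0]
  [0, 0, 0, 1]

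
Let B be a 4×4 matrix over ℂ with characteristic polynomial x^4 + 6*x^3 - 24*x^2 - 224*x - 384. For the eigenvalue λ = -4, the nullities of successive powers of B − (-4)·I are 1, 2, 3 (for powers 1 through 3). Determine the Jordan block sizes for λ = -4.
Block sizes for λ = -4: [3]

From the dimensions of kernels of powers, the number of Jordan blocks of size at least j is d_j − d_{j−1} where d_j = dim ker(N^j) (with d_0 = 0). Computing the differences gives [1, 1, 1].
The number of blocks of size exactly k is (#blocks of size ≥ k) − (#blocks of size ≥ k + 1), so the partition is: 1 block(s) of size 3.
In nonincreasing order the block sizes are [3].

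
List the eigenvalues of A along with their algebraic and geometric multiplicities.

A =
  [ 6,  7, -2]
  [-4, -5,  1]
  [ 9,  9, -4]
λ = -1: alg = 3, geom = 1

Step 1 — factor the characteristic polynomial to read off the algebraic multiplicities:
  χ_A(x) = (x + 1)^3

Step 2 — compute geometric multiplicities via the rank-nullity identity g(λ) = n − rank(A − λI):
  rank(A − (-1)·I) = 2, so dim ker(A − (-1)·I) = n − 2 = 1

Summary:
  λ = -1: algebraic multiplicity = 3, geometric multiplicity = 1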